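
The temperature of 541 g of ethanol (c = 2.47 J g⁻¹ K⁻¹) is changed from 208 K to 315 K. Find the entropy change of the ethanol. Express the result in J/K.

ΔS = 555 J/K

ΔS = ∫dQ_rev/T = m c ln(T₂/T₁) = 541 × 2.47 × ln(315/208) = 555 J/K.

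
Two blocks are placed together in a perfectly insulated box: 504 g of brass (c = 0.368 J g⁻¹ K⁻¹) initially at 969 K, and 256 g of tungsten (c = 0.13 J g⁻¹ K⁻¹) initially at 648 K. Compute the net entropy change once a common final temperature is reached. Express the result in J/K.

Energy balance: T_f = (m₁c₁T₁ + m₂c₂T₂)/(m₁c₁ + m₂c₂) = 920.16 K.
ΔS₁ = m₁c₁ ln(T_f/T₁) = 185.472 × ln(920.16/969) = -9.591 J/K.
ΔS₂ = m₂c₂ ln(T_f/T₂) = 33.28 × ln(920.16/648) = 11.67 J/K.
ΔS_total = -9.591 + 11.67 = 2.08 J/K.

ΔS_total = 2.08 J/K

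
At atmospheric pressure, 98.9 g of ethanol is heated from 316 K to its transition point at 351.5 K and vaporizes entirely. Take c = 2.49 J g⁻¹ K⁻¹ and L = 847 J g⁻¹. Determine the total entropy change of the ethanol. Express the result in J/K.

ΔS = 265 J/K

Warming step: ΔS₁ = m c ln(T_tr/T_i) = 98.9 × 2.49 × ln(351.5/316) = 26.22 J/K.
Phase change: ΔS₂ = +mL/T_tr = 98.9 × 847 / 351.5 = 238.3 J/K.
ΔS_total = (26.22) + (238.3) = 265 J/K.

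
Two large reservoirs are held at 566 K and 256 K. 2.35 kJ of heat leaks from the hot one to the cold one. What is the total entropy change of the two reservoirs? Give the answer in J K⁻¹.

ΔS_total = 5.03 J/K

ΔS_hot = −Q/T_H = −2350/566 = -4.152 J/K and ΔS_cold = +Q/T_C = 2350/256 = 9.18 J/K.
ΔS_total = -4.152 + 9.18 = 5.03 J/K, positive as the second law requires.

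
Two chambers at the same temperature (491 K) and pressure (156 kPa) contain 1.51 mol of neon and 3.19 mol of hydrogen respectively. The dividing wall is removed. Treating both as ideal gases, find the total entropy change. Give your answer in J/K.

Mole fractions: x_A = 1.51/4.7 = 0.321, x_B = 0.679.
ΔS_mix = −R(n_A ln x_A + n_B ln x_B) = −8.314 × (1.51 ln 0.321 + 3.19 ln 0.679) = 24.5 J/K.

ΔS_mix = 24.5 J/K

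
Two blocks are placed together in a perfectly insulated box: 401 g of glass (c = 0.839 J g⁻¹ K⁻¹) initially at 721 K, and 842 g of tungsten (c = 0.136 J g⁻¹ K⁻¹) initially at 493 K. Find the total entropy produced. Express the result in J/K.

Energy balance: T_f = (m₁c₁T₁ + m₂c₂T₂)/(m₁c₁ + m₂c₂) = 663.1 K.
ΔS₁ = m₁c₁ ln(T_f/T₁) = 336.439 × ln(663.1/721) = -28.16 J/K.
ΔS₂ = m₂c₂ ln(T_f/T₂) = 114.512 × ln(663.1/493) = 33.94 J/K.
ΔS_total = -28.16 + 33.94 = 5.78 J/K.

ΔS_total = 5.78 J/K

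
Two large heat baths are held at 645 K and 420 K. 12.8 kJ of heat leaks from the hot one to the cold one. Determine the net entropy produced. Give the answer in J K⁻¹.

ΔS_hot = −Q/T_H = −12800/645 = -19.84 J/K and ΔS_cold = +Q/T_C = 12800/420 = 30.48 J/K.
ΔS_total = -19.84 + 30.48 = 10.6 J/K, positive as the second law requires.

ΔS_total = 10.6 J/K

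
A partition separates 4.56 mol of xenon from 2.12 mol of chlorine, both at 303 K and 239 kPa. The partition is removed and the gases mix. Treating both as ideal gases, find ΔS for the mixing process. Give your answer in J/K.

Mole fractions: x_A = 4.56/6.68 = 0.683, x_B = 0.317.
ΔS_mix = −R(n_A ln x_A + n_B ln x_B) = −8.314 × (4.56 ln 0.683 + 2.12 ln 0.317) = 34.7 J/K.

ΔS_mix = 34.7 J/K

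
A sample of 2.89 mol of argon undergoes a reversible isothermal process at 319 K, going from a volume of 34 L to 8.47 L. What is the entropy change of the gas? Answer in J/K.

ΔS_gas = -33.4 J/K

For an isothermal ideal gas ΔS_gas = nR ln(V₂/V₁) = 2.89 × 8.314 × ln(8.47/34) = -33.4 J/K.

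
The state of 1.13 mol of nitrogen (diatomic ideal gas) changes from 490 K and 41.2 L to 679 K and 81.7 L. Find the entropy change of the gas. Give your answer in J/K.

ΔS = 14.1 J/K

Entropy is a state function: ΔS = nC_V ln(T₂/T₁) + nR ln(V₂/V₁), with C_V = 5R/2 = 20.79 J mol⁻¹ K⁻¹ for a diatomic ideal gas.
ΔS = 1.13 × [20.79 × ln(679/490) + 8.314 × ln(81.7/41.2)] = 14.1 J/K.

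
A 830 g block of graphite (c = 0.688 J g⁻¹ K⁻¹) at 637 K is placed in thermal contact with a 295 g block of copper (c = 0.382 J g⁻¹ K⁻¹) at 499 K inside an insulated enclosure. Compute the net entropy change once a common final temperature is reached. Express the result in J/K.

ΔS_total = 2.66 J/K

Energy balance: T_f = (m₁c₁T₁ + m₂c₂T₂)/(m₁c₁ + m₂c₂) = 614.26 K.
ΔS₁ = m₁c₁ ln(T_f/T₁) = 571.04 × ln(614.26/637) = -20.76 J/K.
ΔS₂ = m₂c₂ ln(T_f/T₂) = 112.69 × ln(614.26/499) = 23.42 J/K.
ΔS_total = -20.76 + 23.42 = 2.66 J/K.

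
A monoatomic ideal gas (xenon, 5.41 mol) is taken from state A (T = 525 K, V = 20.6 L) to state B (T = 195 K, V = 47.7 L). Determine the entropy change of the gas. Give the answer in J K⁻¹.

Entropy is a state function: ΔS = nC_V ln(T₂/T₁) + nR ln(V₂/V₁), with C_V = 3R/2 = 12.47 J mol⁻¹ K⁻¹ for a monoatomic ideal gas.
ΔS = 5.41 × [12.47 × ln(195/525) + 8.314 × ln(47.7/20.6)] = -29.1 J/K.

ΔS = -29.1 J/K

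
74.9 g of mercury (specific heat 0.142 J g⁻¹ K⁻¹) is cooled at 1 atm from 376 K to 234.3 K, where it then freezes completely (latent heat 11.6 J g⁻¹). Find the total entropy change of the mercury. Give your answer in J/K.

Cooling step: ΔS₁ = m c ln(T_tr/T_i) = 74.9 × 0.142 × ln(234.3/376) = -5.031 J/K.
Phase change: ΔS₂ = −mL/T_tr = −74.9 × 11.6 / 234.3 = -3.708 J/K.
ΔS_total = (-5.031) + (-3.708) = -8.74 J/K.

ΔS = -8.74 J/K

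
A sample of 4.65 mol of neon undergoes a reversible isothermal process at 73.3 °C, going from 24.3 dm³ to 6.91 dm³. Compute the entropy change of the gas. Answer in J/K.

ΔS_gas = -48.6 J/K

For an isothermal ideal gas ΔS_gas = nR ln(V₂/V₁) = 4.65 × 8.314 × ln(6.91/24.3) = -48.6 J/K.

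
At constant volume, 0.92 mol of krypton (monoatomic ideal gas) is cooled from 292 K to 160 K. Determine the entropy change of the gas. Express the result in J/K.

ΔS = -6.9 J/K

At constant volume, ΔS = nC_V ln(T₂/T₁) with C_V = 3R/2 = 12.47 J mol⁻¹ K⁻¹.
ΔS = 0.92 × 12.47 × ln(160/292) = -6.9 J/K.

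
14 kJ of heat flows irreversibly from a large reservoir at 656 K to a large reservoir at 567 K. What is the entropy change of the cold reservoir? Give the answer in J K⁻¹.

ΔS_cold = 24.7 J/K

The cold reservoir gains heat Q, so ΔS_cold = +Q/T_C = 14000/567 = 24.7 J/K.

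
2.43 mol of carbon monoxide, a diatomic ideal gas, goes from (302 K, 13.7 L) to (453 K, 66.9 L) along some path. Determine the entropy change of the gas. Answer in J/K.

Entropy is a state function: ΔS = nC_V ln(T₂/T₁) + nR ln(V₂/V₁), with C_V = 5R/2 = 20.79 J mol⁻¹ K⁻¹ for a diatomic ideal gas.
ΔS = 2.43 × [20.79 × ln(453/302) + 8.314 × ln(66.9/13.7)] = 52.5 J/K.

ΔS = 52.5 J/K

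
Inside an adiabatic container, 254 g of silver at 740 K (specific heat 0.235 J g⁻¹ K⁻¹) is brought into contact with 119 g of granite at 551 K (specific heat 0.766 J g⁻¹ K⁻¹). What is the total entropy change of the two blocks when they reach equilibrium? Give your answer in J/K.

Energy balance: T_f = (m₁c₁T₁ + m₂c₂T₂)/(m₁c₁ + m₂c₂) = 625.79 K.
ΔS₁ = m₁c₁ ln(T_f/T₁) = 59.69 × ln(625.79/740) = -10.006 J/K.
ΔS₂ = m₂c₂ ln(T_f/T₂) = 91.154 × ln(625.79/551) = 11.602 J/K.
ΔS_total = -10.006 + 11.602 = 1.6 J/K.

ΔS_total = 1.6 J/K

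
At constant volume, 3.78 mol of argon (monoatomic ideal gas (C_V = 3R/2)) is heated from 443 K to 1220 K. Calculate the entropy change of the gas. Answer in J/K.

ΔS = 47.8 J/K

At constant volume, ΔS = nC_V ln(T₂/T₁) with C_V = 3R/2 = 12.47 J mol⁻¹ K⁻¹.
ΔS = 3.78 × 12.47 × ln(1220/443) = 47.8 J/K.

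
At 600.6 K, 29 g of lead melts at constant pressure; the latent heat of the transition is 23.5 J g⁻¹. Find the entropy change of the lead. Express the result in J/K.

Heat absorbed by the substance: Q = mL = 29 × 23.5 = 681.5 J.
At constant T, ΔS = Q_rev/T = 681.5 / 600.6 = 1.13 J/K.

ΔS = 1.13 J/K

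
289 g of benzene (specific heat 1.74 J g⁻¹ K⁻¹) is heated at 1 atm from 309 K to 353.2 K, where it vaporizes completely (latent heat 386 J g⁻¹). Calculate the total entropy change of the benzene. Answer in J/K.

ΔS = 383 J/K

Warming step: ΔS₁ = m c ln(T_tr/T_i) = 289 × 1.74 × ln(353.2/309) = 67.23 J/K.
Phase change: ΔS₂ = +mL/T_tr = 289 × 386 / 353.2 = 315.8 J/K.
ΔS_total = (67.23) + (315.8) = 383 J/K.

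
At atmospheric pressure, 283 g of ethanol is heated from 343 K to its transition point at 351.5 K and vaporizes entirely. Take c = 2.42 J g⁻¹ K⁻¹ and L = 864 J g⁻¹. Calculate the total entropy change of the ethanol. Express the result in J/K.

ΔS = 712 J/K

Warming step: ΔS₁ = m c ln(T_tr/T_i) = 283 × 2.42 × ln(351.5/343) = 16.76 J/K.
Phase change: ΔS₂ = +mL/T_tr = 283 × 864 / 351.5 = 695.6 J/K.
ΔS_total = (16.76) + (695.6) = 712 J/K.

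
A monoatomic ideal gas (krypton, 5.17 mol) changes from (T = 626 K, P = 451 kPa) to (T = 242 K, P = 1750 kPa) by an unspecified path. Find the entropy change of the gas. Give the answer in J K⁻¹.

ΔS = -160 J/K

ΔS = nC_p ln(T₂/T₁) − nR ln(P₂/P₁), with C_p = 5R/2 = 20.79 J mol⁻¹ K⁻¹ for a monoatomic ideal gas.
ΔS = 5.17 × [20.79 × ln(242/626) − 8.314 × ln(1750/451)] = -160 J/K.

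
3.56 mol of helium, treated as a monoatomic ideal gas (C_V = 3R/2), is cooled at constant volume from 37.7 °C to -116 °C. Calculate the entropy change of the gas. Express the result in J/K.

In kelvin: T₁ = 310.85 K, T₂ = 157.15 K. At constant volume, ΔS = nC_V ln(T₂/T₁) with C_V = 3R/2 = 12.47 J mol⁻¹ K⁻¹.
ΔS = 3.56 × 12.47 × ln(157.15/310.85) = -30.3 J/K.

ΔS = -30.3 J/K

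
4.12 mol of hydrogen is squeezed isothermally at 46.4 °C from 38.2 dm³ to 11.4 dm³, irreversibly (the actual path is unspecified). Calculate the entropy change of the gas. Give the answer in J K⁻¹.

ΔS_gas = -41.4 J/K

Entropy is a state function, so ΔS_gas depends only on the end states.
For an isothermal ideal gas ΔS_gas = nR ln(V₂/V₁) = 4.12 × 8.314 × ln(11.4/38.2) = -41.4 J/K.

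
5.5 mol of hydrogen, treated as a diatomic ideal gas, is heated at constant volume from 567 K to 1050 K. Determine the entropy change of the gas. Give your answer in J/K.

At constant volume, ΔS = nC_V ln(T₂/T₁) with C_V = 5R/2 = 20.79 J mol⁻¹ K⁻¹.
ΔS = 5.5 × 20.79 × ln(1050/567) = 70.4 J/K.

ΔS = 70.4 J/K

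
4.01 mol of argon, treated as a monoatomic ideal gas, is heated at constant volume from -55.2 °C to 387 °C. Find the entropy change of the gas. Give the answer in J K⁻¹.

ΔS = 55.4 J/K

In kelvin: T₁ = 217.95 K, T₂ = 660.15 K. At constant volume, ΔS = nC_V ln(T₂/T₁) with C_V = 3R/2 = 12.47 J mol⁻¹ K⁻¹.
ΔS = 4.01 × 12.47 × ln(660.15/217.95) = 55.4 J/K.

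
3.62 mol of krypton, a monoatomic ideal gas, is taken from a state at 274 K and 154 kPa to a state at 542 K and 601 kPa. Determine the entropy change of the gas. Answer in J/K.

ΔS = nC_p ln(T₂/T₁) − nR ln(P₂/P₁), with C_p = 5R/2 = 20.79 J mol⁻¹ K⁻¹ for a monoatomic ideal gas.
ΔS = 3.62 × [20.79 × ln(542/274) − 8.314 × ln(601/154)] = 10.3 J/K.

ΔS = 10.3 J/K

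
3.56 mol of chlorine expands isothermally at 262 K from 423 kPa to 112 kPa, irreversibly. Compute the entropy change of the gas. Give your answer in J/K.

Entropy is a state function, so ΔS_gas depends only on the end states.
For an isothermal ideal gas ΔS_gas = nR ln(P₁/P₂) = 3.56 × 8.314 × ln(423/112) = 39.3 J/K.

ΔS_gas = 39.3 J/K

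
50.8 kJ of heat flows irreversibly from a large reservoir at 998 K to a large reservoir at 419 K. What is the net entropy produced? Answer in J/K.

ΔS_total = 70.3 J/K

ΔS_hot = −Q/T_H = −50800/998 = -50.9 J/K and ΔS_cold = +Q/T_C = 50800/419 = 121.2 J/K.
ΔS_total = -50.9 + 121.2 = 70.3 J/K, positive as the second law requires.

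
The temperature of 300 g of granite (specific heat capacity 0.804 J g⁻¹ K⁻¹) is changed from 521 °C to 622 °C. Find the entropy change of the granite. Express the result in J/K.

In kelvin: T₁ = 794.15 K, T₂ = 895.15 K. ΔS = ∫dQ_rev/T = m c ln(T₂/T₁) = 300 × 0.804 × ln(895.15/794.15) = 28.9 J/K.

ΔS = 28.9 J/K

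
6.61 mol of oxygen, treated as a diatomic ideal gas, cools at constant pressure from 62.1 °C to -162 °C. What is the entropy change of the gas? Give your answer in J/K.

ΔS = -212 J/K

In kelvin: T₁ = 335.25 K, T₂ = 111.15 K. At constant pressure, ΔS = nC_p ln(T₂/T₁) with C_p = 7R/2 = 29.1 J mol⁻¹ K⁻¹.
ΔS = 6.61 × 29.1 × ln(111.15/335.25) = -212 J/K.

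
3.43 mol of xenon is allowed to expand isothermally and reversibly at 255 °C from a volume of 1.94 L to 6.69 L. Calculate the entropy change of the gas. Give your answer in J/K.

For an isothermal ideal gas ΔS_gas = nR ln(V₂/V₁) = 3.43 × 8.314 × ln(6.69/1.94) = 35.3 J/K.

ΔS_gas = 35.3 J/K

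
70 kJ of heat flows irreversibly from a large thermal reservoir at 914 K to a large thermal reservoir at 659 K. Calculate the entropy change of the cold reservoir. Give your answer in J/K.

The cold reservoir gains heat Q, so ΔS_cold = +Q/T_C = 70000/659 = 106 J/K.

ΔS_cold = 106 J/K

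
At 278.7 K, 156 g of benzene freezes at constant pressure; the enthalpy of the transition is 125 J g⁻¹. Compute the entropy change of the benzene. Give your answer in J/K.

Heat released by the substance: Q = −mL = −156 × 125 = −19500 J.
At constant T, ΔS = Q_rev/T = −19500 / 278.7 = -70 J/K.

ΔS = -70 J/K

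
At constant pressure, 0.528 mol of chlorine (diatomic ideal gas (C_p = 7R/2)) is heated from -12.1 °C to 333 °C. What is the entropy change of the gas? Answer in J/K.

ΔS = 12.9 J/K

In kelvin: T₁ = 261.05 K, T₂ = 606.15 K. At constant pressure, ΔS = nC_p ln(T₂/T₁) with C_p = 7R/2 = 29.1 J mol⁻¹ K⁻¹.
ΔS = 0.528 × 29.1 × ln(606.15/261.05) = 12.9 J/K.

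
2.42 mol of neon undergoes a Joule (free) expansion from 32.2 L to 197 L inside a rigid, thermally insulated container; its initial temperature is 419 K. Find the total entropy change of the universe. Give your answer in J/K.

For an ideal gas in free expansion Q = 0 and W = 0, so T is unchanged.
Entropy is a state function; using a reversible isothermal path, ΔS_gas = nR ln(V₂/V₁) = 2.42 × 8.314 × ln(197/32.2) = 36.4 J/K.
The insulated surroundings exchange no heat, so ΔS_surr = 0 and ΔS_universe = ΔS_gas.

ΔS_universe = 36.4 J/K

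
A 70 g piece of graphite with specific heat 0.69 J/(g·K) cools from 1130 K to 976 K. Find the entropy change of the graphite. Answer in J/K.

ΔS = -7.08 J/K

ΔS = ∫dQ_rev/T = m c ln(T₂/T₁) = 70 × 0.69 × ln(976/1130) = -7.08 J/K.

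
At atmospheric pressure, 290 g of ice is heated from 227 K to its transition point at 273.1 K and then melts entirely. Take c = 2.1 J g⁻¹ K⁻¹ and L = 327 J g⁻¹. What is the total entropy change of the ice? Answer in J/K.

ΔS = 460 J/K

Warming step: ΔS₁ = m c ln(T_tr/T_i) = 290 × 2.1 × ln(273.1/227) = 112.6 J/K.
Phase change: ΔS₂ = +mL/T_tr = 290 × 327 / 273.1 = 347.2 J/K.
ΔS_total = (112.6) + (347.2) = 460 J/K.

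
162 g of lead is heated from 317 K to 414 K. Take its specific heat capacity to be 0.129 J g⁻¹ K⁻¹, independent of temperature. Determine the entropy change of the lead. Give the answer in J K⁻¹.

ΔS = 5.58 J/K

ΔS = ∫dQ_rev/T = m c ln(T₂/T₁) = 162 × 0.129 × ln(414/317) = 5.58 J/K.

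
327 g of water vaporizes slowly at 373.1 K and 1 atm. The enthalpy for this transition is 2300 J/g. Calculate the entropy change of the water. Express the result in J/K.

Heat absorbed by the substance: Q = mL = 327 × 2300 = 752100 J.
At constant T, ΔS = Q_rev/T = 752100 / 373.1 = 2020 J/K.

ΔS = 2020 J/K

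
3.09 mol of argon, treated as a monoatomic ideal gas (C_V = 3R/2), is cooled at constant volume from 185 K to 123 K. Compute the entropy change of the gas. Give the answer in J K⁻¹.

At constant volume, ΔS = nC_V ln(T₂/T₁) with C_V = 3R/2 = 12.47 J mol⁻¹ K⁻¹.
ΔS = 3.09 × 12.47 × ln(123/185) = -15.7 J/K.

ΔS = -15.7 J/K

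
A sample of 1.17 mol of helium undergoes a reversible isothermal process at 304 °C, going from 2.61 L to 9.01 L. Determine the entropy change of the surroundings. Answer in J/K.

ΔS_surr = -12.1 J/K

For an isothermal ideal gas ΔS_gas = nR ln(V₂/V₁) = 1.17 × 8.314 × ln(9.01/2.61) = 12.1 J/K.
The process is reversible, so ΔS_surr = −ΔS_gas = -12.1 J/K and ΔS_universe = 0.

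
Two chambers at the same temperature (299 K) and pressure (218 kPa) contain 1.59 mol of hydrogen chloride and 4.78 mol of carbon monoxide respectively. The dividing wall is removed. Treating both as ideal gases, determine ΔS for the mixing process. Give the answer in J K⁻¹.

ΔS_mix = 29.8 J/K

Mole fractions: x_A = 1.59/6.37 = 0.25, x_B = 0.75.
ΔS_mix = −R(n_A ln x_A + n_B ln x_B) = −8.314 × (1.59 ln 0.25 + 4.78 ln 0.75) = 29.8 J/K.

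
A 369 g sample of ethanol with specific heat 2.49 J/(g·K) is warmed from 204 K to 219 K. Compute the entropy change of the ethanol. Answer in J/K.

ΔS = 65.2 J/K

ΔS = ∫dQ_rev/T = m c ln(T₂/T₁) = 369 × 2.49 × ln(219/204) = 65.2 J/K.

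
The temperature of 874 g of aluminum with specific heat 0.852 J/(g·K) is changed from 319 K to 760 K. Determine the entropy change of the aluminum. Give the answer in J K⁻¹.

ΔS = 646 J/K

ΔS = ∫dQ_rev/T = m c ln(T₂/T₁) = 874 × 0.852 × ln(760/319) = 646 J/K.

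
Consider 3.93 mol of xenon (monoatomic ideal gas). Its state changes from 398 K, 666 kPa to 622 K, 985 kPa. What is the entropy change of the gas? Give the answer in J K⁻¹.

ΔS = 23.7 J/K

ΔS = nC_p ln(T₂/T₁) − nR ln(P₂/P₁), with C_p = 5R/2 = 20.79 J mol⁻¹ K⁻¹ for a monoatomic ideal gas.
ΔS = 3.93 × [20.79 × ln(622/398) − 8.314 × ln(985/666)] = 23.7 J/K.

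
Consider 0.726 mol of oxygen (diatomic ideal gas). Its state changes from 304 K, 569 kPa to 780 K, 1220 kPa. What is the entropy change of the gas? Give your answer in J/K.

ΔS = nC_p ln(T₂/T₁) − nR ln(P₂/P₁), with C_p = 7R/2 = 29.1 J mol⁻¹ K⁻¹ for a diatomic ideal gas.
ΔS = 0.726 × [29.1 × ln(780/304) − 8.314 × ln(1220/569)] = 15.3 J/K.

ΔS = 15.3 J/K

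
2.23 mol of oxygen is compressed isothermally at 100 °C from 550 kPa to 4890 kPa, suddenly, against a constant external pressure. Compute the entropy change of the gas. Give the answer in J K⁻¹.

Entropy is a state function, so ΔS_gas depends only on the end states.
For an isothermal ideal gas ΔS_gas = nR ln(P₁/P₂) = 2.23 × 8.314 × ln(550/4890) = -40.5 J/K.

ΔS_gas = -40.5 J/K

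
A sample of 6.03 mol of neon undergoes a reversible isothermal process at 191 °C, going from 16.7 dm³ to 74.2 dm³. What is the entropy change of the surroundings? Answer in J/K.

ΔS_surr = -74.8 J/K

For an isothermal ideal gas ΔS_gas = nR ln(V₂/V₁) = 6.03 × 8.314 × ln(74.2/16.7) = 74.8 J/K.
The process is reversible, so ΔS_surr = −ΔS_gas = -74.8 J/K and ΔS_universe = 0.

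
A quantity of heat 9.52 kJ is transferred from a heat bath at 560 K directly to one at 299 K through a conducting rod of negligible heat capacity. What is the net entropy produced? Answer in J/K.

ΔS_hot = −Q/T_H = −9520/560 = -17 J/K and ΔS_cold = +Q/T_C = 9520/299 = 31.84 J/K.
ΔS_total = -17 + 31.84 = 14.8 J/K, positive as the second law requires.

ΔS_total = 14.8 J/K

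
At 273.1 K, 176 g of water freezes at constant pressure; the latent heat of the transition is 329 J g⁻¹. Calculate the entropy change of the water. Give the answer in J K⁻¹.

Heat released by the substance: Q = −mL = −176 × 329 = −57904 J.
At constant T, ΔS = Q_rev/T = −57904 / 273.1 = -212 J/K.

ΔS = -212 J/K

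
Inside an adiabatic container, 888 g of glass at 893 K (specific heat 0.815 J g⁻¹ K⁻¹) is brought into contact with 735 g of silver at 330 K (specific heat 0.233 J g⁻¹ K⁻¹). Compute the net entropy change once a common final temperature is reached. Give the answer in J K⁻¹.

ΔS_total = 55.4 J/K

Energy balance: T_f = (m₁c₁T₁ + m₂c₂T₂)/(m₁c₁ + m₂c₂) = 785.27 K.
ΔS₁ = m₁c₁ ln(T_f/T₁) = 723.72 × ln(785.27/893) = -93.042 J/K.
ΔS₂ = m₂c₂ ln(T_f/T₂) = 171.255 × ln(785.27/330) = 148.47 J/K.
ΔS_total = -93.042 + 148.47 = 55.4 J/K.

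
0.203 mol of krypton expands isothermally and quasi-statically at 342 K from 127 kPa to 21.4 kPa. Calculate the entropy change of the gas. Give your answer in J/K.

ΔS_gas = 3.01 J/K

For an isothermal ideal gas ΔS_gas = nR ln(P₁/P₂) = 0.203 × 8.314 × ln(127/21.4) = 3.01 J/K.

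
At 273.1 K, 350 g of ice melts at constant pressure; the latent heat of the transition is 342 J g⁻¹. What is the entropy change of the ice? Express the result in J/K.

Heat absorbed by the substance: Q = mL = 350 × 342 = 119700 J.
At constant T, ΔS = Q_rev/T = 119700 / 273.1 = 438 J/K.

ΔS = 438 J/K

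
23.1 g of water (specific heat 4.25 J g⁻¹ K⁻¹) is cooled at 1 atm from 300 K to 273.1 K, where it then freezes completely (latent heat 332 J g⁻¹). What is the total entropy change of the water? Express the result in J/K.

Cooling step: ΔS₁ = m c ln(T_tr/T_i) = 23.1 × 4.25 × ln(273.1/300) = -9.223 J/K.
Phase change: ΔS₂ = −mL/T_tr = −23.1 × 332 / 273.1 = -28.08 J/K.
ΔS_total = (-9.223) + (-28.08) = -37.3 J/K.

ΔS = -37.3 J/K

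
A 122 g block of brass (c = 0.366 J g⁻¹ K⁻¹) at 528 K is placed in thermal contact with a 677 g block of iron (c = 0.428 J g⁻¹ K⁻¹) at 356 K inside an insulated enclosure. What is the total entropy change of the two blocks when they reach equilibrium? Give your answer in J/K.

Energy balance: T_f = (m₁c₁T₁ + m₂c₂T₂)/(m₁c₁ + m₂c₂) = 378.97 K.
ΔS₁ = m₁c₁ ln(T_f/T₁) = 44.652 × ln(378.97/528) = -14.809 J/K.
ΔS₂ = m₂c₂ ln(T_f/T₂) = 289.756 × ln(378.97/356) = 18.115 J/K.
ΔS_total = -14.809 + 18.115 = 3.31 J/K.

ΔS_total = 3.31 J/K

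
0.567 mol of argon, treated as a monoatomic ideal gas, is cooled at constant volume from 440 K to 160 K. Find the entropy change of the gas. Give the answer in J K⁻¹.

ΔS = -7.15 J/K

At constant volume, ΔS = nC_V ln(T₂/T₁) with C_V = 3R/2 = 12.47 J mol⁻¹ K⁻¹.
ΔS = 0.567 × 12.47 × ln(160/440) = -7.15 J/K.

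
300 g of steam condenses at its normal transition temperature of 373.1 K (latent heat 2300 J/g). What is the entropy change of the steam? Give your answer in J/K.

ΔS = -1850 J/K

Heat released by the substance: Q = −mL = −300 × 2300 = −690000 J.
At constant T, ΔS = Q_rev/T = −690000 / 373.1 = -1850 J/K.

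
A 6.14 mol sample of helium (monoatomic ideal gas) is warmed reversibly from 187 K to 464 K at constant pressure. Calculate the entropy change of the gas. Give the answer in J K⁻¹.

At constant pressure, ΔS = nC_p ln(T₂/T₁) with C_p = 5R/2 = 20.79 J mol⁻¹ K⁻¹.
ΔS = 6.14 × 20.79 × ln(464/187) = 116 J/K.

ΔS = 116 J/K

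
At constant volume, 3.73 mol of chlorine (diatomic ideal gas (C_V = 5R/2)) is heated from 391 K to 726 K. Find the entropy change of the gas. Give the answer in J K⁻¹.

ΔS = 48 J/K

At constant volume, ΔS = nC_V ln(T₂/T₁) with C_V = 5R/2 = 20.79 J mol⁻¹ K⁻¹.
ΔS = 3.73 × 20.79 × ln(726/391) = 48 J/K.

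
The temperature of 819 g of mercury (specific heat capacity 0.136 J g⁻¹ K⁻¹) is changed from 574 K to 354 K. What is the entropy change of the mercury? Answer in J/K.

ΔS = -53.8 J/K

ΔS = ∫dQ_rev/T = m c ln(T₂/T₁) = 819 × 0.136 × ln(354/574) = -53.8 J/K.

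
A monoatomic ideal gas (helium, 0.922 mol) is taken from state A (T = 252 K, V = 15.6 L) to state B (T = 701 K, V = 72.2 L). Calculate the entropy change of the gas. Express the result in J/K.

ΔS = 23.5 J/K

Entropy is a state function: ΔS = nC_V ln(T₂/T₁) + nR ln(V₂/V₁), with C_V = 3R/2 = 12.47 J mol⁻¹ K⁻¹ for a monoatomic ideal gas.
ΔS = 0.922 × [12.47 × ln(701/252) + 8.314 × ln(72.2/15.6)] = 23.5 J/K.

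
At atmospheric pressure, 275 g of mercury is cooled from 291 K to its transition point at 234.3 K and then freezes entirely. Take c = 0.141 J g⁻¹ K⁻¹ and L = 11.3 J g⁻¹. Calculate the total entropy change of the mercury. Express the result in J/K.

ΔS = -21.7 J/K

Cooling step: ΔS₁ = m c ln(T_tr/T_i) = 275 × 0.141 × ln(234.3/291) = -8.403 J/K.
Phase change: ΔS₂ = −mL/T_tr = −275 × 11.3 / 234.3 = -13.26 J/K.
ΔS_total = (-8.403) + (-13.26) = -21.7 J/K.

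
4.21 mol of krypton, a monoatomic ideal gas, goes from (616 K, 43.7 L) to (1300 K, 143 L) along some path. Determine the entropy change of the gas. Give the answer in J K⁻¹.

Entropy is a state function: ΔS = nC_V ln(T₂/T₁) + nR ln(V₂/V₁), with C_V = 3R/2 = 12.47 J mol⁻¹ K⁻¹ for a monoatomic ideal gas.
ΔS = 4.21 × [12.47 × ln(1300/616) + 8.314 × ln(143/43.7)] = 80.7 J/K.

ΔS = 80.7 J/K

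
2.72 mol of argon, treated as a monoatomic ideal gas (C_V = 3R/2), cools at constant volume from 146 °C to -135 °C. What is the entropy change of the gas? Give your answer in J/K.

ΔS = -37.6 J/K

In kelvin: T₁ = 419.15 K, T₂ = 138.15 K. At constant volume, ΔS = nC_V ln(T₂/T₁) with C_V = 3R/2 = 12.47 J mol⁻¹ K⁻¹.
ΔS = 2.72 × 12.47 × ln(138.15/419.15) = -37.6 J/K.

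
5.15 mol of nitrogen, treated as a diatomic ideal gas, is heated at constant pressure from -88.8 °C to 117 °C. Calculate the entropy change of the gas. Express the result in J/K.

In kelvin: T₁ = 184.35 K, T₂ = 390.15 K. At constant pressure, ΔS = nC_p ln(T₂/T₁) with C_p = 7R/2 = 29.1 J mol⁻¹ K⁻¹.
ΔS = 5.15 × 29.1 × ln(390.15/184.35) = 112 J/K.

ΔS = 112 J/K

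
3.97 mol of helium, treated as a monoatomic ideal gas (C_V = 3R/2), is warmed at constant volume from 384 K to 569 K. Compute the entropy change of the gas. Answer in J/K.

ΔS = 19.5 J/K

At constant volume, ΔS = nC_V ln(T₂/T₁) with C_V = 3R/2 = 12.47 J mol⁻¹ K⁻¹.
ΔS = 3.97 × 12.47 × ln(569/384) = 19.5 J/K.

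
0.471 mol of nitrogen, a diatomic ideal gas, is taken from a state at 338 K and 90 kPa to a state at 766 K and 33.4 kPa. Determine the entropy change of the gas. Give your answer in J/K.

ΔS = nC_p ln(T₂/T₁) − nR ln(P₂/P₁), with C_p = 7R/2 = 29.1 J mol⁻¹ K⁻¹ for a diatomic ideal gas.
ΔS = 0.471 × [29.1 × ln(766/338) − 8.314 × ln(33.4/90)] = 15.1 J/K.

ΔS = 15.1 J/K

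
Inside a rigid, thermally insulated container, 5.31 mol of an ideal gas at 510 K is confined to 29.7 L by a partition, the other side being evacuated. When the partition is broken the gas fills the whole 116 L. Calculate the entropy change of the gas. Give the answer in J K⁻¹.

For an ideal gas in free expansion Q = 0 and W = 0, so T is unchanged.
Entropy is a state function; using a reversible isothermal path, ΔS_gas = nR ln(V₂/V₁) = 5.31 × 8.314 × ln(116/29.7) = 60.1 J/K.

ΔS_gas = 60.1 J/K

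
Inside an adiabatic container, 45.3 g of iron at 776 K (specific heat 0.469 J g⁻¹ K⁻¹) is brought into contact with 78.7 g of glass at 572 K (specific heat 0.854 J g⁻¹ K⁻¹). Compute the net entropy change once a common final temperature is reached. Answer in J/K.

Energy balance: T_f = (m₁c₁T₁ + m₂c₂T₂)/(m₁c₁ + m₂c₂) = 621 K.
ΔS₁ = m₁c₁ ln(T_f/T₁) = 21.2457 × ln(621/776) = -4.734 J/K.
ΔS₂ = m₂c₂ ln(T_f/T₂) = 67.2098 × ln(621/572) = 5.524 J/K.
ΔS_total = -4.734 + 5.524 = 0.79 J/K.

ΔS_total = 0.79 J/K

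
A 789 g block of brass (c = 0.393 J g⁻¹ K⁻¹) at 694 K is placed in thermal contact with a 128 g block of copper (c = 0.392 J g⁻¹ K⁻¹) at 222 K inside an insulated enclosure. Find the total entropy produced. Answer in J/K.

Energy balance: T_f = (m₁c₁T₁ + m₂c₂T₂)/(m₁c₁ + m₂c₂) = 628.26 K.
ΔS₁ = m₁c₁ ln(T_f/T₁) = 310.077 × ln(628.26/694) = -30.86 J/K.
ΔS₂ = m₂c₂ ln(T_f/T₂) = 50.176 × ln(628.26/222) = 52.2 J/K.
ΔS_total = -30.86 + 52.2 = 21.3 J/K.

ΔS_total = 21.3 J/K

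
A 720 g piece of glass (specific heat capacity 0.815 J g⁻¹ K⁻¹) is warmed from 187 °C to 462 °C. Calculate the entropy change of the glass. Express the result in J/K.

In kelvin: T₁ = 460.15 K, T₂ = 735.15 K. ΔS = ∫dQ_rev/T = m c ln(T₂/T₁) = 720 × 0.815 × ln(735.15/460.15) = 275 J/K.

ΔS = 275 J/K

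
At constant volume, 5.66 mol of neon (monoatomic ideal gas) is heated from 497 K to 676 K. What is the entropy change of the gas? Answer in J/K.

ΔS = 21.7 J/K

At constant volume, ΔS = nC_V ln(T₂/T₁) with C_V = 3R/2 = 12.47 J mol⁻¹ K⁻¹.
ΔS = 5.66 × 12.47 × ln(676/497) = 21.7 J/K.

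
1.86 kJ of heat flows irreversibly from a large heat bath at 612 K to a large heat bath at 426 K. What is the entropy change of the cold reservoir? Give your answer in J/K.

ΔS_cold = 4.37 J/K

The cold reservoir gains heat Q, so ΔS_cold = +Q/T_C = 1860/426 = 4.37 J/K.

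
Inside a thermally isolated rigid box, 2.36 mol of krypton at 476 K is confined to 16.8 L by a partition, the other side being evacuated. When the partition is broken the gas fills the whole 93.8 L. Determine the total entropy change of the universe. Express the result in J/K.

ΔS_universe = 33.7 J/K

No heat is exchanged and no work is done, so the ideal-gas temperature stays constant.
Entropy is a state function; using a reversible isothermal path, ΔS_gas = nR ln(V₂/V₁) = 2.36 × 8.314 × ln(93.8/16.8) = 33.7 J/K.
The insulated surroundings exchange no heat, so ΔS_surr = 0 and ΔS_universe = ΔS_gas.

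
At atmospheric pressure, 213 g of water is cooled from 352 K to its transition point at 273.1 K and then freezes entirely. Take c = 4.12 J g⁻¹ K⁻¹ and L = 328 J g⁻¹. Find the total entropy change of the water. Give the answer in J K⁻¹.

Cooling step: ΔS₁ = m c ln(T_tr/T_i) = 213 × 4.12 × ln(273.1/352) = -222.72 J/K.
Phase change: ΔS₂ = −mL/T_tr = −213 × 328 / 273.1 = -255.82 J/K.
ΔS_total = (-222.72) + (-255.82) = -479 J/K.

ΔS = -479 J/K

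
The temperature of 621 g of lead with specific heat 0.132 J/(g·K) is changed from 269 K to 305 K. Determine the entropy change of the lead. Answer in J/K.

ΔS = 10.3 J/K

ΔS = ∫dQ_rev/T = m c ln(T₂/T₁) = 621 × 0.132 × ln(305/269) = 10.3 J/K.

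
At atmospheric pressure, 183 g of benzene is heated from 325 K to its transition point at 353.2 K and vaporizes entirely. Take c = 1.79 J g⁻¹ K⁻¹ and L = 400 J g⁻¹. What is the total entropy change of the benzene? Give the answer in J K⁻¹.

ΔS = 235 J/K

Warming step: ΔS₁ = m c ln(T_tr/T_i) = 183 × 1.79 × ln(353.2/325) = 27.257 J/K.
Phase change: ΔS₂ = +mL/T_tr = 183 × 400 / 353.2 = 207.25 J/K.
ΔS_total = (27.257) + (207.25) = 235 J/K.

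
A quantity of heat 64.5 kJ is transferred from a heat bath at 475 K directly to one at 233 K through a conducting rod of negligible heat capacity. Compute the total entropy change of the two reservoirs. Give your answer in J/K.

ΔS_total = 141 J/K

ΔS_hot = −Q/T_H = −64500/475 = -135.8 J/K and ΔS_cold = +Q/T_C = 64500/233 = 276.8 J/K.
ΔS_total = -135.8 + 276.8 = 141 J/K, positive as the second law requires.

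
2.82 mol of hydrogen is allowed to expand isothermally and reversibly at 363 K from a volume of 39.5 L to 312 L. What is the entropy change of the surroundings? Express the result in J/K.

For an isothermal ideal gas ΔS_gas = nR ln(V₂/V₁) = 2.82 × 8.314 × ln(312/39.5) = 48.5 J/K.
The process is reversible, so ΔS_surr = −ΔS_gas = -48.5 J/K and ΔS_universe = 0.

ΔS_surr = -48.5 J/K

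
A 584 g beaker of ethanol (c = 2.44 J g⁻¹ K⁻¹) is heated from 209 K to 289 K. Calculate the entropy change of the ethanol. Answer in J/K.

ΔS = 462 J/K

ΔS = ∫dQ_rev/T = m c ln(T₂/T₁) = 584 × 2.44 × ln(289/209) = 462 J/K.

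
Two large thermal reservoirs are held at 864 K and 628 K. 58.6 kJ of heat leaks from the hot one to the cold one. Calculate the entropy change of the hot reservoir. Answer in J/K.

The hot reservoir loses heat Q, so ΔS_hot = −Q/T_H = −58600/864 = -67.8 J/K.

ΔS_hot = -67.8 J/K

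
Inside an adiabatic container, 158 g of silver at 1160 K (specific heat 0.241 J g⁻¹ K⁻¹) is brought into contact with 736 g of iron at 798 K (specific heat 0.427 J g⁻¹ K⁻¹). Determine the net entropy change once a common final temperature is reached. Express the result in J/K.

ΔS_total = 2.62 J/K

Energy balance: T_f = (m₁c₁T₁ + m₂c₂T₂)/(m₁c₁ + m₂c₂) = 837.12 K.
ΔS₁ = m₁c₁ ln(T_f/T₁) = 38.078 × ln(837.12/1160) = -12.42 J/K.
ΔS₂ = m₂c₂ ln(T_f/T₂) = 314.272 × ln(837.12/798) = 15.04 J/K.
ΔS_total = -12.42 + 15.04 = 2.62 J/K.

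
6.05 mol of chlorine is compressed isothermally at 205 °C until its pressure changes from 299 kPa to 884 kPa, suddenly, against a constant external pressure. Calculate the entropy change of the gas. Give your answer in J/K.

Entropy is a state function, so ΔS_gas depends only on the end states.
For an isothermal ideal gas ΔS_gas = nR ln(P₁/P₂) = 6.05 × 8.314 × ln(299/884) = -54.5 J/K.

ΔS_gas = -54.5 J/K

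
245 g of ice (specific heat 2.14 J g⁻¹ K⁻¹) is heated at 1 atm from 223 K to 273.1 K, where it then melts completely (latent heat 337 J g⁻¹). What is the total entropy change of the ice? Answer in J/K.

Warming step: ΔS₁ = m c ln(T_tr/T_i) = 245 × 2.14 × ln(273.1/223) = 106.3 J/K.
Phase change: ΔS₂ = +mL/T_tr = 245 × 337 / 273.1 = 302.3 J/K.
ΔS_total = (106.3) + (302.3) = 409 J/K.

ΔS = 409 J/K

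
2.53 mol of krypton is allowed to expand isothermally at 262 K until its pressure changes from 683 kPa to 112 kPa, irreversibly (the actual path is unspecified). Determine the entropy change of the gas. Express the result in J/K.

Entropy is a state function, so ΔS_gas depends only on the end states.
For an isothermal ideal gas ΔS_gas = nR ln(P₁/P₂) = 2.53 × 8.314 × ln(683/112) = 38 J/K.

ΔS_gas = 38 J/K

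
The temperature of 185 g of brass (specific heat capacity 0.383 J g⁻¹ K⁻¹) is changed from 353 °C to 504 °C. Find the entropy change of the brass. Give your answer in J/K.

ΔS = 15.3 J/K

In kelvin: T₁ = 626.15 K, T₂ = 777.15 K. ΔS = ∫dQ_rev/T = m c ln(T₂/T₁) = 185 × 0.383 × ln(777.15/626.15) = 15.3 J/K.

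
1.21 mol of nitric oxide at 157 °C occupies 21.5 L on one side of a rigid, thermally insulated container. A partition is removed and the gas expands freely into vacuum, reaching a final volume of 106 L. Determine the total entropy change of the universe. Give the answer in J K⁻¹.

No heat is exchanged and no work is done, so the ideal-gas temperature stays constant.
Entropy is a state function; using a reversible isothermal path, ΔS_gas = nR ln(V₂/V₁) = 1.21 × 8.314 × ln(106/21.5) = 16 J/K.
The insulated surroundings exchange no heat, so ΔS_surr = 0 and ΔS_universe = ΔS_gas.

ΔS_universe = 16 J/K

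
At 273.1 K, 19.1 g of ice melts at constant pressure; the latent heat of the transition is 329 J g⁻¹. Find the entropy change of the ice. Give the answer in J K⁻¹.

ΔS = 23 J/K

Heat absorbed by the substance: Q = mL = 19.1 × 329 = 6283.9 J.
At constant T, ΔS = Q_rev/T = 6283.9 / 273.1 = 23 J/K.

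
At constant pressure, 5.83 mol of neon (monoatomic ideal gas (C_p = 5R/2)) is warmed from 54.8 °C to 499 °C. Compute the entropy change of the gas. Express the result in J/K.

ΔS = 104 J/K

In kelvin: T₁ = 327.95 K, T₂ = 772.15 K. At constant pressure, ΔS = nC_p ln(T₂/T₁) with C_p = 5R/2 = 20.79 J mol⁻¹ K⁻¹.
ΔS = 5.83 × 20.79 × ln(772.15/327.95) = 104 J/K.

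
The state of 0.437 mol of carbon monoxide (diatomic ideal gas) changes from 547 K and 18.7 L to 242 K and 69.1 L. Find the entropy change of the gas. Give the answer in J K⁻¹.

ΔS = -2.66 J/K

Entropy is a state function: ΔS = nC_V ln(T₂/T₁) + nR ln(V₂/V₁), with C_V = 5R/2 = 20.79 J mol⁻¹ K⁻¹ for a diatomic ideal gas.
ΔS = 0.437 × [20.79 × ln(242/547) + 8.314 × ln(69.1/18.7)] = -2.66 J/K.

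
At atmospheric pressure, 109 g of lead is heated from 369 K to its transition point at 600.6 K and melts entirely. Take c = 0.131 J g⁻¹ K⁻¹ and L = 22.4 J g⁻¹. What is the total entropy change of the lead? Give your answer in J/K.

ΔS = 11 J/K

Warming step: ΔS₁ = m c ln(T_tr/T_i) = 109 × 0.131 × ln(600.6/369) = 6.956 J/K.
Phase change: ΔS₂ = +mL/T_tr = 109 × 22.4 / 600.6 = 4.065 J/K.
ΔS_total = (6.956) + (4.065) = 11 J/K.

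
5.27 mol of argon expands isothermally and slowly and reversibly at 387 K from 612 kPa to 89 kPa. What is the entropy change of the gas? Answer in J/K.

For an isothermal ideal gas ΔS_gas = nR ln(P₁/P₂) = 5.27 × 8.314 × ln(612/89) = 84.5 J/K.

ΔS_gas = 84.5 J/K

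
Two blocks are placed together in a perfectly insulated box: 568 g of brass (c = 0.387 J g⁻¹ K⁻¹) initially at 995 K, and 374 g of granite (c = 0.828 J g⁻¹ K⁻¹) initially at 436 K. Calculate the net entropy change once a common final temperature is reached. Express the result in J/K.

Energy balance: T_f = (m₁c₁T₁ + m₂c₂T₂)/(m₁c₁ + m₂c₂) = 668.07 K.
ΔS₁ = m₁c₁ ln(T_f/T₁) = 219.816 × ln(668.07/995) = -87.56 J/K.
ΔS₂ = m₂c₂ ln(T_f/T₂) = 309.672 × ln(668.07/436) = 132.2 J/K.
ΔS_total = -87.56 + 132.2 = 44.6 J/K.

ΔS_total = 44.6 J/K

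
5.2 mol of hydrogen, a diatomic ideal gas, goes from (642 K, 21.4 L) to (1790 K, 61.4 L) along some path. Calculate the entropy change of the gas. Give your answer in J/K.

ΔS = 156 J/K

Entropy is a state function: ΔS = nC_V ln(T₂/T₁) + nR ln(V₂/V₁), with C_V = 5R/2 = 20.79 J mol⁻¹ K⁻¹ for a diatomic ideal gas.
ΔS = 5.2 × [20.79 × ln(1790/642) + 8.314 × ln(61.4/21.4)] = 156 J/K.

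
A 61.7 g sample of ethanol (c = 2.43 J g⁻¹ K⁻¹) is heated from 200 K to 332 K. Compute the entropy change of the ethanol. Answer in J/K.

ΔS = ∫dQ_rev/T = m c ln(T₂/T₁) = 61.7 × 2.43 × ln(332/200) = 76 J/K.

ΔS = 76 J/K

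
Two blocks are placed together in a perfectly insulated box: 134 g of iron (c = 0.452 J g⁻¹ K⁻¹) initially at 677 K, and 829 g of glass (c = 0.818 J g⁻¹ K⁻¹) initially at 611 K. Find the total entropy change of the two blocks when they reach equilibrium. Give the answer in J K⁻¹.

Energy balance: T_f = (m₁c₁T₁ + m₂c₂T₂)/(m₁c₁ + m₂c₂) = 616.41 K.
ΔS₁ = m₁c₁ ln(T_f/T₁) = 60.568 × ln(616.41/677) = -5.679 J/K.
ΔS₂ = m₂c₂ ln(T_f/T₂) = 678.122 × ln(616.41/611) = 5.98 J/K.
ΔS_total = -5.679 + 5.98 = 0.301 J/K.

ΔS_total = 0.301 J/K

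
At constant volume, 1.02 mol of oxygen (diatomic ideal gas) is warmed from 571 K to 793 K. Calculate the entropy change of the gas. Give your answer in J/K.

At constant volume, ΔS = nC_V ln(T₂/T₁) with C_V = 5R/2 = 20.79 J mol⁻¹ K⁻¹.
ΔS = 1.02 × 20.79 × ln(793/571) = 6.96 J/K.

ΔS = 6.96 J/K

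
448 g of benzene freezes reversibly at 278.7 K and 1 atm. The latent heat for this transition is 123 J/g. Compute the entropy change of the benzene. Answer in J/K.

ΔS = -198 J/K

Heat released by the substance: Q = −mL = −448 × 123 = −55104 J.
At constant T, ΔS = Q_rev/T = −55104 / 278.7 = -198 J/K.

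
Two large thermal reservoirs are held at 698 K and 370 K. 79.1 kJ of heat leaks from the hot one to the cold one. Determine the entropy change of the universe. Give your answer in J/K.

ΔS_hot = −Q/T_H = −79100/698 = -113.32 J/K and ΔS_cold = +Q/T_C = 79100/370 = 213.78 J/K.
ΔS_total = -113.32 + 213.78 = 100 J/K, positive as the second law requires.

ΔS_total = 100 J/K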